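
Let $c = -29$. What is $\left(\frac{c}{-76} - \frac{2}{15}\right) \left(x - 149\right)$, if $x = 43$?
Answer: $- \frac{14999}{570} \approx -26.314$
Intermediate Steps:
$\left(\frac{c}{-76} - \frac{2}{15}\right) \left(x - 149\right) = \left(- \frac{29}{-76} - \frac{2}{15}\right) \left(43 - 149\right) = \left(\left(-29\right) \left(- \frac{1}{76}\right) - \frac{2}{15}\right) \left(-106\right) = \left(\frac{29}{76} - \frac{2}{15}\right) \left(-106\right) = \frac{283}{1140} \left(-106\right) = - \frac{14999}{570}$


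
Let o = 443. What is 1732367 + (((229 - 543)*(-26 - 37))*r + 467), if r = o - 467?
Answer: 1258066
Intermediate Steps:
r = -24 (r = 443 - 467 = -24)
1732367 + (((229 - 543)*(-26 - 37))*r + 467) = 1732367 + (((229 - 543)*(-26 - 37))*(-24) + 467) = 1732367 + (-314*(-63)*(-24) + 467) = 1732367 + (19782*(-24) + 467) = 1732367 + (-474768 + 467) = 1732367 - 474301 = 1258066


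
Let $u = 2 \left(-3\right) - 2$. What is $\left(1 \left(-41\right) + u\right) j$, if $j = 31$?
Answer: $-1519$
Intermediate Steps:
$u = -8$ ($u = -6 - 2 = -8$)
$\left(1 \left(-41\right) + u\right) j = \left(1 \left(-41\right) - 8\right) 31 = \left(-41 - 8\right) 31 = \left(-49\right) 31 = -1519$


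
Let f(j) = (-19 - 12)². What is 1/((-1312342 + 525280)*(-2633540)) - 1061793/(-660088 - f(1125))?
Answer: 2200841272401708689/1370195435719994520 ≈ 1.6062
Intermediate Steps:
f(j) = 961 (f(j) = (-31)² = 961)
1/((-1312342 + 525280)*(-2633540)) - 1061793/(-660088 - f(1125)) = 1/((-1312342 + 525280)*(-2633540)) - 1061793/(-660088 - 1*961) = -1/2633540/(-787062) - 1061793/(-660088 - 961) = -1/787062*(-1/2633540) - 1061793/(-661049) = 1/2072759259480 - 1061793*(-1/661049) = 1/2072759259480 + 1061793/661049 = 2200841272401708689/1370195435719994520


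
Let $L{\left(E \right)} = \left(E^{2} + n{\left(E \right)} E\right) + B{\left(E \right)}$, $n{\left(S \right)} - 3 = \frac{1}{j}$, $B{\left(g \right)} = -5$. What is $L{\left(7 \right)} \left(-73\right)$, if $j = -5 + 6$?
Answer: $-5256$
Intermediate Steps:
$j = 1$
$n{\left(S \right)} = 4$ ($n{\left(S \right)} = 3 + 1^{-1} = 3 + 1 = 4$)
$L{\left(E \right)} = -5 + E^{2} + 4 E$ ($L{\left(E \right)} = \left(E^{2} + 4 E\right) - 5 = -5 + E^{2} + 4 E$)
$L{\left(7 \right)} \left(-73\right) = \left(-5 + 7^{2} + 4 \cdot 7\right) \left(-73\right) = \left(-5 + 49 + 28\right) \left(-73\right) = 72 \left(-73\right) = -5256$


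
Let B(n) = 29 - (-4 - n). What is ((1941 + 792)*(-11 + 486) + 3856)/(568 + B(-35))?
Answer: 1302031/566 ≈ 2300.4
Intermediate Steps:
B(n) = 33 + n (B(n) = 29 + (4 + n) = 33 + n)
((1941 + 792)*(-11 + 486) + 3856)/(568 + B(-35)) = ((1941 + 792)*(-11 + 486) + 3856)/(568 + (33 - 35)) = (2733*475 + 3856)/(568 - 2) = (1298175 + 3856)/566 = 1302031*(1/566) = 1302031/566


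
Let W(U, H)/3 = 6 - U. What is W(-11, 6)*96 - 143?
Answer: 4753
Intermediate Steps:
W(U, H) = 18 - 3*U (W(U, H) = 3*(6 - U) = 18 - 3*U)
W(-11, 6)*96 - 143 = (18 - 3*(-11))*96 - 143 = (18 + 33)*96 - 143 = 51*96 - 143 = 4896 - 143 = 4753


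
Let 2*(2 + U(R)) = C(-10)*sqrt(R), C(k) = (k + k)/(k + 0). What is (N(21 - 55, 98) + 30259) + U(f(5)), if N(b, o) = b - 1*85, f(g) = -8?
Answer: 30138 + 2*I*sqrt(2) ≈ 30138.0 + 2.8284*I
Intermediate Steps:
N(b, o) = -85 + b (N(b, o) = b - 85 = -85 + b)
C(k) = 2 (C(k) = (2*k)/k = 2)
U(R) = -2 + sqrt(R) (U(R) = -2 + (2*sqrt(R))/2 = -2 + sqrt(R))
(N(21 - 55, 98) + 30259) + U(f(5)) = ((-85 + (21 - 55)) + 30259) + (-2 + sqrt(-8)) = ((-85 - 34) + 30259) + (-2 + 2*I*sqrt(2)) = (-119 + 30259) + (-2 + 2*I*sqrt(2)) = 30140 + (-2 + 2*I*sqrt(2)) = 30138 + 2*I*sqrt(2)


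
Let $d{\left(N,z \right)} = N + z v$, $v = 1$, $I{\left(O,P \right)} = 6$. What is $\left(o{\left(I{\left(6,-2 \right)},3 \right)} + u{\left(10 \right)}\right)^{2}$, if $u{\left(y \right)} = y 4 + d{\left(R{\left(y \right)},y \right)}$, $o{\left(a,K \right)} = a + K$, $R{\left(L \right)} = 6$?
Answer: $4225$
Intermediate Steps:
$o{\left(a,K \right)} = K + a$
$d{\left(N,z \right)} = N + z$ ($d{\left(N,z \right)} = N + z 1 = N + z$)
$u{\left(y \right)} = 6 + 5 y$ ($u{\left(y \right)} = y 4 + \left(6 + y\right) = 4 y + \left(6 + y\right) = 6 + 5 y$)
$\left(o{\left(I{\left(6,-2 \right)},3 \right)} + u{\left(10 \right)}\right)^{2} = \left(\left(3 + 6\right) + \left(6 + 5 \cdot 10\right)\right)^{2} = \left(9 + \left(6 + 50\right)\right)^{2} = \left(9 + 56\right)^{2} = 65^{2} = 4225$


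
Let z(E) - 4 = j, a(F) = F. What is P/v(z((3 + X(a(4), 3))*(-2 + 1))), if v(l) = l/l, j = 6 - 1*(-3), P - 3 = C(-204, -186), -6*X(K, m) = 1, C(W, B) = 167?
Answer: 170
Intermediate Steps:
X(K, m) = -1/6 (X(K, m) = -1/6*1 = -1/6)
P = 170 (P = 3 + 167 = 170)
j = 9 (j = 6 + 3 = 9)
z(E) = 13 (z(E) = 4 + 9 = 13)
v(l) = 1
P/v(z((3 + X(a(4), 3))*(-2 + 1))) = 170/1 = 170*1 = 170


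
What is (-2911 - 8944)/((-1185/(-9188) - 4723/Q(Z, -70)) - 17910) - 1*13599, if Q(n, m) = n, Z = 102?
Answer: -114417085096353/8414048107 ≈ -13598.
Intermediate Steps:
(-2911 - 8944)/((-1185/(-9188) - 4723/Q(Z, -70)) - 17910) - 1*13599 = (-2911 - 8944)/((-1185/(-9188) - 4723/102) - 17910) - 1*13599 = -11855/((-1185*(-1/9188) - 4723*1/102) - 17910) - 13599 = -11855/((1185/9188 - 4723/102) - 17910) - 13599 = -11855/(-21637027/468588 - 17910) - 13599 = -11855/(-8414048107/468588) - 13599 = -11855*(-468588/8414048107) - 13599 = 5555110740/8414048107 - 13599 = -114417085096353/8414048107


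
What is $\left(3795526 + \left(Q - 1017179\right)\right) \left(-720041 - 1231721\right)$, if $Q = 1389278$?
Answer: $-8134212105250$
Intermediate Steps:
$\left(3795526 + \left(Q - 1017179\right)\right) \left(-720041 - 1231721\right) = \left(3795526 + \left(1389278 - 1017179\right)\right) \left(-720041 - 1231721\right) = \left(3795526 + 372099\right) \left(-1951762\right) = 4167625 \left(-1951762\right) = -8134212105250$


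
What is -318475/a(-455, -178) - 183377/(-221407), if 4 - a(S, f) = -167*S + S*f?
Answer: 99297465392/34754478197 ≈ 2.8571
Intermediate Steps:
a(S, f) = 4 + 167*S - S*f (a(S, f) = 4 - (-167*S + S*f) = 4 + (167*S - S*f) = 4 + 167*S - S*f)
-318475/a(-455, -178) - 183377/(-221407) = -318475/(4 + 167*(-455) - 1*(-455)*(-178)) - 183377/(-221407) = -318475/(4 - 75985 - 80990) - 183377*(-1/221407) = -318475/(-156971) + 183377/221407 = -318475*(-1/156971) + 183377/221407 = 318475/156971 + 183377/221407 = 99297465392/34754478197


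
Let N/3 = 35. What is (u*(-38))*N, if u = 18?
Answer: -71820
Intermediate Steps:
N = 105 (N = 3*35 = 105)
(u*(-38))*N = (18*(-38))*105 = -684*105 = -71820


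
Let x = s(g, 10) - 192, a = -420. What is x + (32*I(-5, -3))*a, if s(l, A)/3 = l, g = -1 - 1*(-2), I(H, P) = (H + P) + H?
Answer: 174531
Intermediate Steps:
I(H, P) = P + 2*H
g = 1 (g = -1 + 2 = 1)
s(l, A) = 3*l
x = -189 (x = 3*1 - 192 = 3 - 192 = -189)
x + (32*I(-5, -3))*a = -189 + (32*(-3 + 2*(-5)))*(-420) = -189 + (32*(-3 - 10))*(-420) = -189 + (32*(-13))*(-420) = -189 - 416*(-420) = -189 + 174720 = 174531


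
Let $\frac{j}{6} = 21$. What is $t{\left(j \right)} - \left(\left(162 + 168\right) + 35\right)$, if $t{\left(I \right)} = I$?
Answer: $-239$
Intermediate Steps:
$j = 126$ ($j = 6 \cdot 21 = 126$)
$t{\left(j \right)} - \left(\left(162 + 168\right) + 35\right) = 126 - \left(\left(162 + 168\right) + 35\right) = 126 - \left(330 + 35\right) = 126 - 365 = -239$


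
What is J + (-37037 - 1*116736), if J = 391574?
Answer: 237801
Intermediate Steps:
J + (-37037 - 1*116736) = 391574 + (-37037 - 1*116736) = 391574 + (-37037 - 116736) = 391574 - 153773 = 237801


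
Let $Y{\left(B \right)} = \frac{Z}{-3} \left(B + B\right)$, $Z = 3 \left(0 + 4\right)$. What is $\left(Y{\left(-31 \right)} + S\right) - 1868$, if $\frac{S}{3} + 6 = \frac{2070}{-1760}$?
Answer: $- \frac{288909}{176} \approx -1641.5$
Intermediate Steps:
$Z = 12$ ($Z = 3 \cdot 4 = 12$)
$Y{\left(B \right)} = - 8 B$ ($Y{\left(B \right)} = \frac{12}{-3} \left(B + B\right) = 12 \left(- \frac{1}{3}\right) 2 B = - 4 \cdot 2 B = - 8 B$)
$S = - \frac{3789}{176}$ ($S = -18 + 3 \frac{2070}{-1760} = -18 + 3 \cdot 2070 \left(- \frac{1}{1760}\right) = -18 + 3 \left(- \frac{207}{176}\right) = -18 - \frac{621}{176} = - \frac{3789}{176} \approx -21.528$)
$\left(Y{\left(-31 \right)} + S\right) - 1868 = \left(\left(-8\right) \left(-31\right) - \frac{3789}{176}\right) - 1868 = \left(248 - \frac{3789}{176}\right) - 1868 = \frac{39859}{176} - 1868 = - \frac{288909}{176}$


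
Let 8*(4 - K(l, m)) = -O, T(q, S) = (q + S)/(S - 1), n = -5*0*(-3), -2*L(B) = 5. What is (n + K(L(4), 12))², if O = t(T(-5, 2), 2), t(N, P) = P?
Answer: 289/16 ≈ 18.063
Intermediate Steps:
L(B) = -5/2 (L(B) = -½*5 = -5/2)
n = 0 (n = 0*(-3) = 0)
T(q, S) = (S + q)/(-1 + S)
O = 2
K(l, m) = 17/4 (K(l, m) = 4 - (-1)*2/8 = 4 - ⅛*(-2) = 4 + ¼ = 17/4)
(n + K(L(4), 12))² = (0 + 17/4)² = (17/4)² = 289/16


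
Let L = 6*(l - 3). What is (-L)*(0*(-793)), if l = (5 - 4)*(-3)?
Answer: 0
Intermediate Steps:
l = -3 (l = 1*(-3) = -3)
L = -36 (L = 6*(-3 - 3) = 6*(-6) = -36)
(-L)*(0*(-793)) = (-1*(-36))*(0*(-793)) = 36*0 = 0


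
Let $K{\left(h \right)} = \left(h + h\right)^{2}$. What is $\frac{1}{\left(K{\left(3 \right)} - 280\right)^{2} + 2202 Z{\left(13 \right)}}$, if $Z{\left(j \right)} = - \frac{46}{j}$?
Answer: $\frac{13}{672676} \approx 1.9326 \cdot 10^{-5}$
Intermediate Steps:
$K{\left(h \right)} = 4 h^{2}$ ($K{\left(h \right)} = \left(2 h\right)^{2} = 4 h^{2}$)
$\frac{1}{\left(K{\left(3 \right)} - 280\right)^{2} + 2202 Z{\left(13 \right)}} = \frac{1}{\left(4 \cdot 3^{2} - 280\right)^{2} + 2202 \left(- \frac{46}{13}\right)} = \frac{1}{\left(4 \cdot 9 - 280\right)^{2} + 2202 \left(\left(-46\right) \frac{1}{13}\right)} = \frac{1}{\left(36 - 280\right)^{2} + 2202 \left(- \frac{46}{13}\right)} = \frac{1}{\left(-244\right)^{2} - \frac{101292}{13}} = \frac{1}{59536 - \frac{101292}{13}} = \frac{1}{\frac{672676}{13}} = \frac{13}{672676}$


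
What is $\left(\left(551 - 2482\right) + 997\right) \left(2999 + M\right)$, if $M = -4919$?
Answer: $1793280$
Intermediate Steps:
$\left(\left(551 - 2482\right) + 997\right) \left(2999 + M\right) = \left(\left(551 - 2482\right) + 997\right) \left(2999 - 4919\right) = \left(-1931 + 997\right) \left(-1920\right) = \left(-934\right) \left(-1920\right) = 1793280$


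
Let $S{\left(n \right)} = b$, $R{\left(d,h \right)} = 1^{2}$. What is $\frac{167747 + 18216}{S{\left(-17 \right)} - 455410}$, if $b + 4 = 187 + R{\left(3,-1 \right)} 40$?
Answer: $- \frac{185963}{455187} \approx -0.40854$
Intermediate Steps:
$R{\left(d,h \right)} = 1$
$b = 223$ ($b = -4 + \left(187 + 1 \cdot 40\right) = -4 + \left(187 + 40\right) = -4 + 227 = 223$)
$S{\left(n \right)} = 223$
$\frac{167747 + 18216}{S{\left(-17 \right)} - 455410} = \frac{167747 + 18216}{223 - 455410} = \frac{185963}{-455187} = 185963 \left(- \frac{1}{455187}\right) = - \frac{185963}{455187}$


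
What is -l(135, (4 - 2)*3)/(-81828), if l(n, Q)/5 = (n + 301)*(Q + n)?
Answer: 25615/6819 ≈ 3.7564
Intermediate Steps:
l(n, Q) = 5*(301 + n)*(Q + n) (l(n, Q) = 5*((n + 301)*(Q + n)) = 5*((301 + n)*(Q + n)) = 5*(301 + n)*(Q + n))
-l(135, (4 - 2)*3)/(-81828) = -(5*135**2 + 1505*((4 - 2)*3) + 1505*135 + 5*((4 - 2)*3)*135)/(-81828) = -(5*18225 + 1505*(2*3) + 203175 + 5*(2*3)*135)*(-1)/81828 = -(91125 + 1505*6 + 203175 + 5*6*135)*(-1)/81828 = -(91125 + 9030 + 203175 + 4050)*(-1)/81828 = -307380*(-1)/81828 = -1*(-25615/6819) = 25615/6819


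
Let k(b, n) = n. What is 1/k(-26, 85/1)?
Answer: 1/85 ≈ 0.011765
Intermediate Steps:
1/k(-26, 85/1) = 1/(85/1) = 1/(85*1) = 1/85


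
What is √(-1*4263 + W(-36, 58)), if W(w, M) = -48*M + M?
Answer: I*√6989 ≈ 83.6*I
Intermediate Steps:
W(w, M) = -47*M
√(-1*4263 + W(-36, 58)) = √(-1*4263 - 47*58) = √(-4263 - 2726) = √(-6989) = I*√6989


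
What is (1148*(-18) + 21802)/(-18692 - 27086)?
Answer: -569/22889 ≈ -0.024859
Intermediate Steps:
(1148*(-18) + 21802)/(-18692 - 27086) = (-20664 + 21802)/(-45778) = 1138*(-1/45778) = -569/22889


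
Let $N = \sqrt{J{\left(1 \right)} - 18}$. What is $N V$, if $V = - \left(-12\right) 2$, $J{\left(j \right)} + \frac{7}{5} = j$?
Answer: $\frac{48 i \sqrt{115}}{5} \approx 102.95 i$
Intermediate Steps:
$J{\left(j \right)} = - \frac{7}{5} + j$
$V = 24$ ($V = \left(-1\right) \left(-24\right) = 24$)
$N = \frac{2 i \sqrt{115}}{5}$ ($N = \sqrt{\left(- \frac{7}{5} + 1\right) - 18} = \sqrt{- \frac{2}{5} - 18} = \sqrt{- \frac{92}{5}} = \frac{2 i \sqrt{115}}{5} \approx 4.2895 i$)
$N V = \frac{2 i \sqrt{115}}{5} \cdot 24 = \frac{48 i \sqrt{115}}{5}$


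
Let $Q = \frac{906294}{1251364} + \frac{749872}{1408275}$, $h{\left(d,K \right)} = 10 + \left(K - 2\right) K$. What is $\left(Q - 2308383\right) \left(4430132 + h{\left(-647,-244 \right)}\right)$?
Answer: $- \frac{1522158608953168728296081}{146855386425} \approx -1.0365 \cdot 10^{13}$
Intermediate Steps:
$h{\left(d,K \right)} = 10 + K \left(-2 + K\right)$ ($h{\left(d,K \right)} = 10 + \left(K - 2\right) K = 10 + \left(-2 + K\right) K = 10 + K \left(-2 + K\right)$)
$Q = \frac{1107337004129}{881132318550}$ ($Q = 906294 \cdot \frac{1}{1251364} + 749872 \cdot \frac{1}{1408275} = \frac{453147}{625682} + \frac{749872}{1408275} = \frac{1107337004129}{881132318550} \approx 1.2567$)
$\left(Q - 2308383\right) \left(4430132 + h{\left(-647,-244 \right)}\right) = \left(\frac{1107337004129}{881132318550} - 2308383\right) \left(4430132 + \left(10 + \left(-244\right)^{2} - -488\right)\right) = - \frac{2033989757554400521 \left(4430132 + \left(10 + 59536 + 488\right)\right)}{881132318550} = - \frac{2033989757554400521 \left(4430132 + 60034\right)}{881132318550} = \left(- \frac{2033989757554400521}{881132318550}\right) 4490166 = - \frac{1522158608953168728296081}{146855386425}$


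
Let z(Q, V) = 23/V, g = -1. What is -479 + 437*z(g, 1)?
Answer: 9572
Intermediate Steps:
-479 + 437*z(g, 1) = -479 + 437*(23/1) = -479 + 437*(23*1) = -479 + 437*23 = -479 + 10051 = 9572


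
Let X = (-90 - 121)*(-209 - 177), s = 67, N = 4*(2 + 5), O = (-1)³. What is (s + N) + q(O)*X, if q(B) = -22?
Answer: -1791717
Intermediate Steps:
O = -1
N = 28 (N = 4*7 = 28)
X = 81446 (X = -211*(-386) = 81446)
(s + N) + q(O)*X = (67 + 28) - 22*81446 = 95 - 1791812 = -1791717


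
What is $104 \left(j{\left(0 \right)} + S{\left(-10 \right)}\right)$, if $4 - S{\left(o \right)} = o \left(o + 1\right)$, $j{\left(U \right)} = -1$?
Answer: $-9048$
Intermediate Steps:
$S{\left(o \right)} = 4 - o \left(1 + o\right)$ ($S{\left(o \right)} = 4 - o \left(o + 1\right) = 4 - o \left(1 + o\right)$)
$104 \left(j{\left(0 \right)} + S{\left(-10 \right)}\right) = 104 \left(-1 - 86\right) = 104 \left(-87\right) = -9048$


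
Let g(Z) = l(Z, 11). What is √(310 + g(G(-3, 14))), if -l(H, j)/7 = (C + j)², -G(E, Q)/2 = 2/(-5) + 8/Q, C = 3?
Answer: 3*I*√118 ≈ 32.588*I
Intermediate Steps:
G(E, Q) = ⅘ - 16/Q (G(E, Q) = -2*(2/(-5) + 8/Q) = -2*(2*(-⅕) + 8/Q) = -2*(-⅖ + 8/Q) = ⅘ - 16/Q)
l(H, j) = -7*(3 + j)²
g(Z) = -1372 (g(Z) = -7*(3 + 11)² = -7*14² = -7*196 = -1372)
√(310 + g(G(-3, 14))) = √(310 - 1372) = √(-1062) = 3*I*√118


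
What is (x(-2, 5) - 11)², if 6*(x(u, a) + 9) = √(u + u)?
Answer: (60 - I)²/9 ≈ 399.89 - 13.333*I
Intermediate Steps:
x(u, a) = -9 + √2*√u/6 (x(u, a) = -9 + √(u + u)/6 = -9 + √(2*u)/6 = -9 + (√2*√u)/6 = -9 + √2*√u/6)
(x(-2, 5) - 11)² = ((-9 + √2*√(-2)/6) - 11)² = ((-9 + √2*(I*√2)/6) - 11)² = ((-9 + I/3) - 11)² = (-20 + I/3)²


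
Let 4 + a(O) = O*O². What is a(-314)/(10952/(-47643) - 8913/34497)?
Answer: 1884541325244204/29720489 ≈ 6.3409e+7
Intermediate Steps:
a(O) = -4 + O³ (a(O) = -4 + O*O² = -4 + O³)
a(-314)/(10952/(-47643) - 8913/34497) = (-4 + (-314)³)/(10952/(-47643) - 8913/34497) = (-4 - 30959144)/(10952*(-1/47643) - 8913*1/34497) = -30959148/(-10952/47643 - 2971/11499) = -30959148/(-29720489/60871873) = -30959148*(-60871873/29720489) = 1884541325244204/29720489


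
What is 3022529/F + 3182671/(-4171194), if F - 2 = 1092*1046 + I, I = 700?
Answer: 747497661076/397283286933 ≈ 1.8815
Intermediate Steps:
F = 1142934 (F = 2 + (1092*1046 + 700) = 2 + (1142232 + 700) = 2 + 1142932 = 1142934)
3022529/F + 3182671/(-4171194) = 3022529/1142934 + 3182671/(-4171194) = 3022529*(1/1142934) + 3182671*(-1/4171194) = 3022529/1142934 - 3182671/4171194 = 747497661076/397283286933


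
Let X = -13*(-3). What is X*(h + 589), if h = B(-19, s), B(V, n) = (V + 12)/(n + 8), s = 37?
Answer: 344474/15 ≈ 22965.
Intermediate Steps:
B(V, n) = (12 + V)/(8 + n)
X = 39
h = -7/45 (h = (12 - 19)/(8 + 37) = -7/45 ≈ -0.15556)
X*(h + 589) = 39*(-7/45 + 589) = 39*(26498/45) = 344474/15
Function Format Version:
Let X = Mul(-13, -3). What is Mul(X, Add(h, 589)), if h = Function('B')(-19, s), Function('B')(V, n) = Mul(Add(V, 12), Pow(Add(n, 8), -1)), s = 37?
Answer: Rational(344474, 15) ≈ 22965.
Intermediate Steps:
Function('B')(V, n) = Mul(Pow(Add(8, n), -1), Add(12, V)) (Function('B')(V, n) = Mul(Add(12, V), Pow(Add(8, n), -1)) = Mul(Pow(Add(8, n), -1), Add(12, V)))
X = 39
h = Rational(-7, 45) (h = Mul(Pow(Add(8, 37), -1), Add(12, -19)) = Mul(Pow(45, -1), -7) = Mul(Rational(1, 45), -7) = Rational(-7, 45) ≈ -0.15556)
Mul(X, Add(h, 589)) = Mul(39, Add(Rational(-7, 45), 589)) = Mul(39, Rational(26498, 45)) = Rational(344474, 15)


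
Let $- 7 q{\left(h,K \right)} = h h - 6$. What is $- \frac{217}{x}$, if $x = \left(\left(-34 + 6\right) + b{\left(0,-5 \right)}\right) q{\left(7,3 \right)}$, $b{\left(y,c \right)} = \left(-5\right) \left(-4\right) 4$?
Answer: $\frac{1519}{2236} \approx 0.67934$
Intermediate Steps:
$q{\left(h,K \right)} = \frac{6}{7} - \frac{h^{2}}{7}$ ($q{\left(h,K \right)} = - \frac{h h - 6}{7} = - \frac{h^{2} - 6}{7} = - \frac{-6 + h^{2}}{7} = \frac{6}{7} - \frac{h^{2}}{7}$)
$b{\left(y,c \right)} = 80$ ($b{\left(y,c \right)} = 20 \cdot 4 = 80$)
$x = - \frac{2236}{7}$ ($x = \left(\left(-34 + 6\right) + 80\right) \left(\frac{6}{7} - \frac{7^{2}}{7}\right) = \left(-28 + 80\right) \left(\frac{6}{7} - 7\right) = 52 \left(\frac{6}{7} - 7\right) = 52 \left(- \frac{43}{7}\right) = - \frac{2236}{7} \approx -319.43$)
$- \frac{217}{x} = - \frac{217}{- \frac{2236}{7}} = \left(-217\right) \left(- \frac{7}{2236}\right) = \frac{1519}{2236}$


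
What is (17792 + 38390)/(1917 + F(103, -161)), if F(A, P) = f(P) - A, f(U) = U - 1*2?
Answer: 56182/1651 ≈ 34.029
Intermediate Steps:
f(U) = -2 + U (f(U) = U - 2 = -2 + U)
F(A, P) = -2 + P - A (F(A, P) = (-2 + P) - A = -2 + P - A)
(17792 + 38390)/(1917 + F(103, -161)) = (17792 + 38390)/(1917 + (-2 - 161 - 1*103)) = 56182/(1917 + (-2 - 161 - 103)) = 56182/(1917 - 266) = 56182/1651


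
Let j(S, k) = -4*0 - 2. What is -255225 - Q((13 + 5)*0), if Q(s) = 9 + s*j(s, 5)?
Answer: -255234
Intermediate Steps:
j(S, k) = -2 (j(S, k) = 0 - 2 = -2)
Q(s) = 9 - 2*s (Q(s) = 9 + s*(-2) = 9 - 2*s)
-255225 - Q((13 + 5)*0) = -255225 - (9 - 2*(13 + 5)*0) = -255225 - (9 - 36*0) = -255225 - (9 - 2*0) = -255225 - (9 + 0) = -255225 - 1*9 = -255225 - 9 = -255234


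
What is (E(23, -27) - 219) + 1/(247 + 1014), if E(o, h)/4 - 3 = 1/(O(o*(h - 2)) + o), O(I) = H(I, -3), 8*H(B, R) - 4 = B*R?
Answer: -571345562/2760329 ≈ -206.98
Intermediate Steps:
H(B, R) = ½ + B*R/8 (H(B, R) = ½ + (B*R)/8 = ½ + B*R/8)
O(I) = ½ - 3*I/8 (O(I) = ½ + (⅛)*I*(-3) = ½ - 3*I/8)
E(o, h) = 12 + 4/(½ + o - 3*o*(-2 + h)/8) (E(o, h) = 12 + 4/((½ - 3*o*(h - 2)/8) + o) = 12 + 4/((½ - 3*o*(-2 + h)/8) + o) = 12 + 4/(½ + o - 3*o*(-2 + h)/8))
(E(23, -27) - 219) + 1/(247 + 1014) = (4*(-20 - 42*23 + 9*(-27)*23)/(-4 - 14*23 + 3*(-27)*23) - 219) + 1/(247 + 1014) = (4*(-20 - 966 - 5589)/(-4 - 322 - 1863) - 219) + 1/1261 = (4*(-6575)/(-2189) - 219) + 1/1261 = (4*(-1/2189)*(-6575) - 219) + 1/1261 = (26300/2189 - 219) + 1/1261 = -453091/2189 + 1/1261 = -571345562/2760329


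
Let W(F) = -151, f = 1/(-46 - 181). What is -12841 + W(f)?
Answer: -12992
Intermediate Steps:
f = -1/227 (f = 1/(-227) = -1/227 ≈ -0.0044053)
-12841 + W(f) = -12841 - 151 = -12992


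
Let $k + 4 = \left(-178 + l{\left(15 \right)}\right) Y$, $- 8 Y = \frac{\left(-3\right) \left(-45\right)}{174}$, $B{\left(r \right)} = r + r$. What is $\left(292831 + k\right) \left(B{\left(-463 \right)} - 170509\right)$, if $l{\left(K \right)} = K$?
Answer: $- \frac{23294427165405}{464} \approx -5.0204 \cdot 10^{10}$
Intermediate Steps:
$B{\left(r \right)} = 2 r$
$Y = - \frac{45}{464}$ ($Y = - \frac{\left(-3\right) \left(-45\right) \frac{1}{174}}{8} = - \frac{135 \cdot \frac{1}{174}}{8} = \left(- \frac{1}{8}\right) \frac{45}{58} = - \frac{45}{464} \approx -0.096983$)
$k = \frac{5479}{464}$ ($k = -4 + \left(-178 + 15\right) \left(- \frac{45}{464}\right) = -4 - - \frac{7335}{464} = -4 + \frac{7335}{464} = \frac{5479}{464} \approx 11.808$)
$\left(292831 + k\right) \left(B{\left(-463 \right)} - 170509\right) = \left(292831 + \frac{5479}{464}\right) \left(2 \left(-463\right) - 170509\right) = \frac{135879063 \left(-926 - 170509\right)}{464} = \frac{135879063}{464} \left(-171435\right) = - \frac{23294427165405}{464}$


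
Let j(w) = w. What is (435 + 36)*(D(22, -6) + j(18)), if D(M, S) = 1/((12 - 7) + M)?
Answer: 76459/9 ≈ 8495.4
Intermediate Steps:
D(M, S) = 1/(5 + M)
(435 + 36)*(D(22, -6) + j(18)) = (435 + 36)*(1/(5 + 22) + 18) = 471*(1/27 + 18) = 471*(487/27) = 76459/9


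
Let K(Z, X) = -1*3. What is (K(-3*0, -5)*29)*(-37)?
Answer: 3219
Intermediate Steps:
K(Z, X) = -3
(K(-3*0, -5)*29)*(-37) = -3*29*(-37) = -87*(-37) = 3219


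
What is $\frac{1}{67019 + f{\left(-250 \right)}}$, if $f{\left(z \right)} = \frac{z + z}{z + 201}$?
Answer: $\frac{49}{3284431} \approx 1.4919 \cdot 10^{-5}$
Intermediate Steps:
$f{\left(z \right)} = \frac{2 z}{201 + z}$
$\frac{1}{67019 + f{\left(-250 \right)}} = \frac{1}{67019 + 2 \left(-250\right) \frac{1}{201 - 250}} = \frac{1}{67019 + 2 \left(-250\right) \frac{1}{-49}} = \frac{1}{67019 + 2 \left(-250\right) \left(- \frac{1}{49}\right)} = \frac{1}{67019 + \frac{500}{49}} = \frac{1}{\frac{3284431}{49}} = \frac{49}{3284431}$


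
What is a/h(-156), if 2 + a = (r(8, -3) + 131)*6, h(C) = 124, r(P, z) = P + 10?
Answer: 223/31 ≈ 7.1936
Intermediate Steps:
r(P, z) = 10 + P
a = 892 (a = -2 + ((10 + 8) + 131)*6 = -2 + (18 + 131)*6 = -2 + 149*6 = -2 + 894 = 892)
a/h(-156) = 892/124 = 892*(1/124) = 223/31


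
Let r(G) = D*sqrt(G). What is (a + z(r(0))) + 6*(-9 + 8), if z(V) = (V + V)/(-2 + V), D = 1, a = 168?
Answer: 162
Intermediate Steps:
r(G) = sqrt(G) (r(G) = 1*sqrt(G) = sqrt(G))
z(V) = 2*V/(-2 + V) (z(V) = (2*V)/(-2 + V) = 2*V/(-2 + V))
(a + z(r(0))) + 6*(-9 + 8) = (168 + 2*sqrt(0)/(-2 + sqrt(0))) + 6*(-9 + 8) = (168 + 2*0/(-2 + 0)) + 6*(-1) = (168 + 2*0/(-2)) - 6 = (168 + 2*0*(-1/2)) - 6 = (168 + 0) - 6 = 168 - 6 = 162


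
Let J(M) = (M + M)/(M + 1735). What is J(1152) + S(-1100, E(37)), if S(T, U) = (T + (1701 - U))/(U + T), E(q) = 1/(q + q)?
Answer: 59149745/234998913 ≈ 0.25170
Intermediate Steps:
E(q) = 1/(2*q)
S(T, U) = (1701 + T - U)/(T + U)
J(M) = 2*M/(1735 + M) (J(M) = (2*M)/(1735 + M) = 2*M/(1735 + M))
J(1152) + S(-1100, E(37)) = 2*1152/(1735 + 1152) + (1701 - 1100 - 1/(2*37))/(-1100 + (½)/37) = 2*1152/2887 + (1701 - 1100 - 1/(2*37))/(-1100 + (½)*(1/37)) = 2*1152*(1/2887) + (1701 - 1100 - 1*1/74)/(-1100 + 1/74) = 2304/2887 + (1701 - 1100 - 1/74)/(-81399/74) = 2304/2887 - 74/81399*44473/74 = 2304/2887 - 44473/81399 = 59149745/234998913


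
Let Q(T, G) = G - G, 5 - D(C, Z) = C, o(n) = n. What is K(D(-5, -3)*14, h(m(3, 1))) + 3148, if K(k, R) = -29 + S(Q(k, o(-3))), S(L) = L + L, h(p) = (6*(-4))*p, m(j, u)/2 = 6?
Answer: 3119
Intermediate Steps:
m(j, u) = 12 (m(j, u) = 2*6 = 12)
D(C, Z) = 5 - C
h(p) = -24*p
Q(T, G) = 0
S(L) = 2*L
K(k, R) = -29 (K(k, R) = -29 + 2*0 = -29 + 0 = -29)
K(D(-5, -3)*14, h(m(3, 1))) + 3148 = -29 + 3148 = 3119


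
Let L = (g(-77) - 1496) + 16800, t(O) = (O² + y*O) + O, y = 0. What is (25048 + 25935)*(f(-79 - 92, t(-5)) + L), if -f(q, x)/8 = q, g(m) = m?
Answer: 846062885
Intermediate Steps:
t(O) = O + O² (t(O) = (O² + 0*O) + O = (O² + 0) + O = O² + O = O + O²)
L = 15227 (L = (-77 - 1496) + 16800 = -1573 + 16800 = 15227)
f(q, x) = -8*q
(25048 + 25935)*(f(-79 - 92, t(-5)) + L) = (25048 + 25935)*(-8*(-79 - 92) + 15227) = 50983*(-8*(-171) + 15227) = 50983*(1368 + 15227) = 50983*16595 = 846062885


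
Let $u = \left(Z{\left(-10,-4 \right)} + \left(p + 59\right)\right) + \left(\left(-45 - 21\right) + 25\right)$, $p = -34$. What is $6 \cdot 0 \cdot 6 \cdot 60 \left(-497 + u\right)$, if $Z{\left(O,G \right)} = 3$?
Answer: $0$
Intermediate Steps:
$u = -13$ ($u = \left(3 + \left(-34 + 59\right)\right) + \left(\left(-45 - 21\right) + 25\right) = \left(3 + 25\right) + \left(-66 + 25\right) = 28 - 41 = -13$)
$6 \cdot 0 \cdot 6 \cdot 60 \left(-497 + u\right) = 6 \cdot 0 \cdot 6 \cdot 60 \left(-497 - 13\right) = 0 \cdot 6 \cdot 60 \left(-510\right) = 0 \cdot 60 \left(-510\right) = 0 \left(-510\right) = 0$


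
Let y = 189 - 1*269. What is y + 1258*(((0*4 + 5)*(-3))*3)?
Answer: -56690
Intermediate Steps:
y = -80 (y = 189 - 269 = -80)
y + 1258*(((0*4 + 5)*(-3))*3) = -80 + 1258*(((0*4 + 5)*(-3))*3) = -80 + 1258*(((0 + 5)*(-3))*3) = -80 + 1258*((5*(-3))*3) = -80 + 1258*(-15*3) = -80 + 1258*(-45) = -80 - 56610 = -56690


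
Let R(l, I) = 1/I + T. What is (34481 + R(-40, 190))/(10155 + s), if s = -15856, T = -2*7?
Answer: -6548731/1083190 ≈ -6.0458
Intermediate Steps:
T = -14
R(l, I) = -14 + 1/I (R(l, I) = 1/I - 14 = -14 + 1/I)
(34481 + R(-40, 190))/(10155 + s) = (34481 + (-14 + 1/190))/(10155 - 15856) = (34481 + (-14 + 1/190))/(-5701) = (34481 - 2659/190)*(-1/5701) = (6548731/190)*(-1/5701) = -6548731/1083190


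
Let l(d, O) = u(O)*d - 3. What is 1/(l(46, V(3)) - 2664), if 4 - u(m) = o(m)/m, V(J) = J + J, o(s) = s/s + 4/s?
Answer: -9/22462 ≈ -0.00040068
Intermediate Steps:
o(s) = 1 + 4/s
V(J) = 2*J
u(m) = 4 - (4 + m)/m² (u(m) = 4 - (4 + m)/m/m = 4 - (4 + m)/m²)
l(d, O) = -3 + d*(4 - 1/O - 4/O²) (l(d, O) = (4 - 1/O - 4/O²)*d - 3 = d*(4 - 1/O - 4/O²) - 3 = -3 + d*(4 - 1/O - 4/O²))
1/(l(46, V(3)) - 2664) = 1/((-3 + 4*46 - 1*46/2*3 - 4*46/(2*3)²) - 2664) = 1/((-3 + 184 - 1*46/6 - 4*46/6²) - 2664) = 1/((-3 + 184 - 1*46*⅙ - 4*46*1/36) - 2664) = 1/((-3 + 184 - 23/3 - 46/9) - 2664) = 1/(1514/9 - 2664) = 1/(-22462/9) = -9/22462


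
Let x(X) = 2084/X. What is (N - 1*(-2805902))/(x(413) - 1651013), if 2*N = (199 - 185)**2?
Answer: -231775600/136373257 ≈ -1.6996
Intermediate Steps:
N = 98 (N = (199 - 185)**2/2 = (1/2)*14**2 = (1/2)*196 = 98)
(N - 1*(-2805902))/(x(413) - 1651013) = (98 - 1*(-2805902))/(2084/413 - 1651013) = (98 + 2805902)/(2084*(1/413) - 1651013) = 2806000/(2084/413 - 1651013) = 2806000/(-681866285/413) = 2806000*(-413/681866285) = -231775600/136373257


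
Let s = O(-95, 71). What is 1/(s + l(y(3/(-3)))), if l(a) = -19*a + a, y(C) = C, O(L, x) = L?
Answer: -1/77 ≈ -0.012987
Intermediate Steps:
s = -95
l(a) = -18*a
1/(s + l(y(3/(-3)))) = 1/(-95 - 54/(-3)) = 1/(-95 - 54*(-1)/3) = 1/(-95 - 18*(-1)) = 1/(-95 + 18) = 1/(-77) = -1/77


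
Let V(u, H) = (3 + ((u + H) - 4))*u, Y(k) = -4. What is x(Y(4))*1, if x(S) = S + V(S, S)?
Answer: 32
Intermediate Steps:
V(u, H) = u*(-1 + H + u) (V(u, H) = (3 + ((H + u) - 4))*u = (3 + (-4 + H + u))*u = (-1 + H + u)*u = u*(-1 + H + u))
x(S) = S + S*(-1 + 2*S) (x(S) = S + S*(-1 + S + S) = S + S*(-1 + 2*S))
x(Y(4))*1 = (2*(-4)**2)*1 = (2*16)*1 = 32*1 = 32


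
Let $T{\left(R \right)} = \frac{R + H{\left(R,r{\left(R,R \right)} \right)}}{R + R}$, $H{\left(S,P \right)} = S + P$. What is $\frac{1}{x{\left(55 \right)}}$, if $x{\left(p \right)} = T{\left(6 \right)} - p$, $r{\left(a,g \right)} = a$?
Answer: $- \frac{2}{107} \approx -0.018692$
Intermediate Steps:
$H{\left(S,P \right)} = P + S$
$T{\left(R \right)} = \frac{3}{2}$ ($T{\left(R \right)} = \frac{R + \left(R + R\right)}{R + R} = \frac{R + 2 R}{2 R} = 3 R \frac{1}{2 R} = \frac{3}{2}$)
$x{\left(p \right)} = \frac{3}{2} - p$
$\frac{1}{x{\left(55 \right)}} = \frac{1}{\frac{3}{2} - 55} = \frac{1}{- \frac{107}{2}} = - \frac{2}{107}$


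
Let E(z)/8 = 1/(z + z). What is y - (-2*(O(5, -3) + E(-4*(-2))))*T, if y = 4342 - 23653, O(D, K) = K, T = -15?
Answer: -19236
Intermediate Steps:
E(z) = 4/z (E(z) = 8/(z + z) = 8/((2*z)) = 8*(1/(2*z)) = 4/z)
y = -19311
y - (-2*(O(5, -3) + E(-4*(-2))))*T = -19311 - (-2*(-3 + 4/((-4*(-2)))))*(-15) = -19311 - (-2*(-3 + 4/8))*(-15) = -19311 - (-2*(-3 + 4*(⅛)))*(-15) = -19311 - (-2*(-3 + ½))*(-15) = -19311 - (-2*(-5/2))*(-15) = -19311 - 5*(-15) = -19311 - 1*(-75) = -19311 + 75 = -19236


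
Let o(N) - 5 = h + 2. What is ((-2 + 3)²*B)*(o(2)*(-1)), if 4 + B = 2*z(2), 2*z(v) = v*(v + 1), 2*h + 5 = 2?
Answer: -11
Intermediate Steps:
h = -3/2 (h = -5/2 + (½)*2 = -5/2 + 1 = -3/2 ≈ -1.5000)
z(v) = v*(1 + v)/2 (z(v) = (v*(v + 1))/2 = (v*(1 + v))/2 = v*(1 + v)/2)
o(N) = 11/2 (o(N) = 5 + (-3/2 + 2) = 5 + ½ = 11/2)
B = 2 (B = -4 + 2*((½)*2*(1 + 2)) = -4 + 2*((½)*2*3) = -4 + 2*3 = -4 + 6 = 2)
((-2 + 3)²*B)*(o(2)*(-1)) = ((-2 + 3)²*2)*((11/2)*(-1)) = (1²*2)*(-11/2) = (1*2)*(-11/2) = 2*(-11/2) = -11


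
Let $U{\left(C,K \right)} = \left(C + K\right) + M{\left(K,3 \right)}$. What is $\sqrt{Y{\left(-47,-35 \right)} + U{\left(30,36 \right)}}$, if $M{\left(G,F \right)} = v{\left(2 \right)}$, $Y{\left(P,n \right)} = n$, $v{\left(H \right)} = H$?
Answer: $\sqrt{33} \approx 5.7446$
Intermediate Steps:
$M{\left(G,F \right)} = 2$
$U{\left(C,K \right)} = 2 + C + K$ ($U{\left(C,K \right)} = \left(C + K\right) + 2 = 2 + C + K$)
$\sqrt{Y{\left(-47,-35 \right)} + U{\left(30,36 \right)}} = \sqrt{-35 + \left(2 + 30 + 36\right)} = \sqrt{-35 + 68} = \sqrt{33}$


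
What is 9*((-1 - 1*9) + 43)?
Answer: 297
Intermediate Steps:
9*((-1 - 1*9) + 43) = 9*((-1 - 9) + 43) = 9*(-10 + 43) = 9*33 = 297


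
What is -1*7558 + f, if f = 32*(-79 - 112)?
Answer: -13670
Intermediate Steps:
f = -6112 (f = 32*(-191) = -6112)
-1*7558 + f = -1*7558 - 6112 = -7558 - 6112 = -13670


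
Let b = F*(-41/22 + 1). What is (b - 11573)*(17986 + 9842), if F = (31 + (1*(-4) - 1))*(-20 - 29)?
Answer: -3205785600/11 ≈ -2.9144e+8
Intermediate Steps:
F = -1274 (F = (31 + (-4 - 1))*(-49) = (31 - 5)*(-49) = 26*(-49) = -1274)
b = 12103/11 (b = -1274*(-41/22 + 1) = -1274*(-19/22) = 12103/11 ≈ 1100.3)
(b - 11573)*(17986 + 9842) = (12103/11 - 11573)*(17986 + 9842) = -115200/11*27828 = -3205785600/11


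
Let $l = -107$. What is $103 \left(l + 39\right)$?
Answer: $-7004$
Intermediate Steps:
$103 \left(l + 39\right) = 103 \left(-107 + 39\right) = 103 \left(-68\right) = -7004$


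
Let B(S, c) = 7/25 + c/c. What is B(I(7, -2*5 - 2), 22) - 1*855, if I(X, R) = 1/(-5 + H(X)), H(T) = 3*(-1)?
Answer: -21343/25 ≈ -853.72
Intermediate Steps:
H(T) = -3
I(X, R) = -⅛ (I(X, R) = 1/(-5 - 3) = 1/(-8) = -⅛)
B(S, c) = 32/25 (B(S, c) = 7*(1/25) + 1 = 7/25 + 1 = 32/25)
B(I(7, -2*5 - 2), 22) - 1*855 = 32/25 - 1*855 = 32/25 - 855 = -21343/25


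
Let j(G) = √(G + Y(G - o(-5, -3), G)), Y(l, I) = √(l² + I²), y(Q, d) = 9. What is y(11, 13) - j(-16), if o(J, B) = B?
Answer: 9 - √(-16 + 5*√17) ≈ 6.8516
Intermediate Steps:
Y(l, I) = √(I² + l²)
j(G) = √(G + √(G² + (3 + G)²)) (j(G) = √(G + √(G² + (G - 1*(-3))²)) = √(G + √(G² + (G + 3)²)) = √(G + √(G² + (3 + G)²)))
y(11, 13) - j(-16) = 9 - √(-16 + √((-16)² + (3 - 16)²)) = 9 - √(-16 + √(256 + (-13)²)) = 9 - √(-16 + √(256 + 169)) = 9 - √(-16 + √425) = 9 - √(-16 + 5*√17)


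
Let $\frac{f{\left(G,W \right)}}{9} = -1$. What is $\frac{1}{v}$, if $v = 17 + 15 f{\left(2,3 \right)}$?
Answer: $- \frac{1}{118} \approx -0.0084746$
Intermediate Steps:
$f{\left(G,W \right)} = -9$ ($f{\left(G,W \right)} = 9 \left(-1\right) = -9$)
$v = -118$ ($v = 17 + 15 \left(-9\right) = 17 - 135 = -118$)
$\frac{1}{v} = \frac{1}{-118} = - \frac{1}{118}$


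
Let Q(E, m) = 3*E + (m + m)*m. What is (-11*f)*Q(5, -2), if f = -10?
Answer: 2530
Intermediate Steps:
Q(E, m) = 2*m² + 3*E (Q(E, m) = 3*E + (2*m)*m = 3*E + 2*m² = 2*m² + 3*E)
(-11*f)*Q(5, -2) = (-11*(-10))*(2*(-2)² + 3*5) = 110*(2*4 + 15) = 110*(8 + 15) = 110*23 = 2530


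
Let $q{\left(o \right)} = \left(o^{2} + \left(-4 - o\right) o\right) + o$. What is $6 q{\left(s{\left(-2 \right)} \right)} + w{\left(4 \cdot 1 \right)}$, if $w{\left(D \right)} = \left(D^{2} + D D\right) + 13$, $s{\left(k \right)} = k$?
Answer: $81$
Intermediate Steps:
$q{\left(o \right)} = o + o^{2} + o \left(-4 - o\right)$ ($q{\left(o \right)} = \left(o^{2} + o \left(-4 - o\right)\right) + o = o + o^{2} + o \left(-4 - o\right)$)
$w{\left(D \right)} = 13 + 2 D^{2}$ ($w{\left(D \right)} = \left(D^{2} + D^{2}\right) + 13 = 2 D^{2} + 13 = 13 + 2 D^{2}$)
$6 q{\left(s{\left(-2 \right)} \right)} + w{\left(4 \cdot 1 \right)} = 6 \left(\left(-3\right) \left(-2\right)\right) + \left(13 + 2 \left(4 \cdot 1\right)^{2}\right) = 6 \cdot 6 + \left(13 + 2 \cdot 4^{2}\right) = 36 + \left(13 + 2 \cdot 16\right) = 36 + \left(13 + 32\right) = 36 + 45 = 81$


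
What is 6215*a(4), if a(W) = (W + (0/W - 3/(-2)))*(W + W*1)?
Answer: 273460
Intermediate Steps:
a(W) = 2*W*(3/2 + W) (a(W) = (W + (0 - 3*(-1/2)))*(W + W) = (W + (0 + 3/2))*(2*W) = (W + 3/2)*(2*W) = (3/2 + W)*(2*W) = 2*W*(3/2 + W))
6215*a(4) = 6215*(4*(3 + 2*4)) = 6215*(4*(3 + 8)) = 6215*(4*11) = 6215*44 = 273460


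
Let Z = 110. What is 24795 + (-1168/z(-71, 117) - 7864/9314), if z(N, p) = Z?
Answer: 6347931377/256135 ≈ 24784.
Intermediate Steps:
z(N, p) = 110
24795 + (-1168/z(-71, 117) - 7864/9314) = 24795 + (-1168/110 - 7864/9314) = 24795 + (-1168*1/110 - 7864*1/9314) = 24795 + (-584/55 - 3932/4657) = 24795 - 2935948/256135 = 6347931377/256135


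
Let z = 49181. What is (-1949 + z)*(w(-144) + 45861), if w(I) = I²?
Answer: 3145509504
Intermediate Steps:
(-1949 + z)*(w(-144) + 45861) = (-1949 + 49181)*((-144)² + 45861) = 47232*(20736 + 45861) = 47232*66597 = 3145509504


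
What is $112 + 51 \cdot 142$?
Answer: $7354$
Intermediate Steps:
$112 + 51 \cdot 142 = 112 + 7242 = 7354$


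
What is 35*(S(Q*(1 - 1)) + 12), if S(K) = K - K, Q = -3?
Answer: 420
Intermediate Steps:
S(K) = 0
35*(S(Q*(1 - 1)) + 12) = 35*(0 + 12) = 35*12 = 420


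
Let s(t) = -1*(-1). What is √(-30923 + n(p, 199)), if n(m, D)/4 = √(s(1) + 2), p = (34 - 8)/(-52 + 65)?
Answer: √(-30923 + 4*√3) ≈ 175.83*I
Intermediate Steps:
s(t) = 1
p = 2 (p = 26/13 = 26*(1/13) = 2)
n(m, D) = 4*√3 (n(m, D) = 4*√(1 + 2) = 4*√3)
√(-30923 + n(p, 199)) = √(-30923 + 4*√3)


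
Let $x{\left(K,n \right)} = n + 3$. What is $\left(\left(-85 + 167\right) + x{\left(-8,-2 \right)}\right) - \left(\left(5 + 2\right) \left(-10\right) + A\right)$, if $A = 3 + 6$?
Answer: $144$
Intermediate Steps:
$x{\left(K,n \right)} = 3 + n$
$A = 9$
$\left(\left(-85 + 167\right) + x{\left(-8,-2 \right)}\right) - \left(\left(5 + 2\right) \left(-10\right) + A\right) = \left(\left(-85 + 167\right) + \left(3 - 2\right)\right) - \left(\left(5 + 2\right) \left(-10\right) + 9\right) = \left(82 + 1\right) - \left(7 \left(-10\right) + 9\right) = 83 - \left(-70 + 9\right) = 83 - -61 = 83 + 61 = 144$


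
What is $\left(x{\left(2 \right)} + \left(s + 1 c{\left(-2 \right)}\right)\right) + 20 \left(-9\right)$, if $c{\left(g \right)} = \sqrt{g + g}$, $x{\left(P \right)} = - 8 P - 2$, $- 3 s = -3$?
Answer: $-197 + 2 i \approx -197.0 + 2.0 i$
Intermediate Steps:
$s = 1$ ($s = \left(- \frac{1}{3}\right) \left(-3\right) = 1$)
$x{\left(P \right)} = -2 - 8 P$
$c{\left(g \right)} = \sqrt{2} \sqrt{g}$ ($c{\left(g \right)} = \sqrt{2 g} = \sqrt{2} \sqrt{g}$)
$\left(x{\left(2 \right)} + \left(s + 1 c{\left(-2 \right)}\right)\right) + 20 \left(-9\right) = \left(\left(-2 - 16\right) + \left(1 + 1 \sqrt{2} \sqrt{-2}\right)\right) + 20 \left(-9\right) = \left(\left(-2 - 16\right) + \left(1 + 1 \sqrt{2} i \sqrt{2}\right)\right) - 180 = \left(-18 + \left(1 + 1 \cdot 2 i\right)\right) - 180 = \left(-18 + \left(1 + 2 i\right)\right) - 180 = \left(-17 + 2 i\right) - 180 = -197 + 2 i$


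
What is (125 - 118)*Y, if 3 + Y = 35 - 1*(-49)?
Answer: 567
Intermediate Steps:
Y = 81 (Y = -3 + (35 - 1*(-49)) = -3 + (35 + 49) = -3 + 84 = 81)
(125 - 118)*Y = (125 - 118)*81 = 7*81 = 567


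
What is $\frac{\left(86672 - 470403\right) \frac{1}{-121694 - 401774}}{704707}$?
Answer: $\frac{383731}{368891563876} \approx 1.0402 \cdot 10^{-6}$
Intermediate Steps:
$\frac{\left(86672 - 470403\right) \frac{1}{-121694 - 401774}}{704707} = - \frac{383731}{-523468} \cdot \frac{1}{704707} = \left(-383731\right) \left(- \frac{1}{523468}\right) \frac{1}{704707} = \frac{383731}{523468} \cdot \frac{1}{704707} = \frac{383731}{368891563876}$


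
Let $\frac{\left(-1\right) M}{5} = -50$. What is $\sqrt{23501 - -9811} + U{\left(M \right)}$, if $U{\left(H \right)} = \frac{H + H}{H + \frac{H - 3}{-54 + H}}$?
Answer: $\frac{98000}{49247} + 4 \sqrt{2082} \approx 184.51$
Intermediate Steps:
$M = 250$ ($M = \left(-5\right) \left(-50\right) = 250$)
$U{\left(H \right)} = \frac{2 H}{H + \frac{-3 + H}{-54 + H}}$
$\sqrt{23501 - -9811} + U{\left(M \right)} = \sqrt{23501 - -9811} + 2 \cdot 250 \frac{1}{-3 + 250^{2} - 13250} \left(-54 + 250\right) = \sqrt{23501 + \left(-1382 + 11193\right)} + 2 \cdot 250 \frac{1}{-3 + 62500 - 13250} \cdot 196 = \sqrt{23501 + 9811} + 2 \cdot 250 \cdot \frac{1}{49247} \cdot 196 = \sqrt{33312} + 2 \cdot 250 \cdot \frac{1}{49247} \cdot 196 = 4 \sqrt{2082} + \frac{98000}{49247} = \frac{98000}{49247} + 4 \sqrt{2082}$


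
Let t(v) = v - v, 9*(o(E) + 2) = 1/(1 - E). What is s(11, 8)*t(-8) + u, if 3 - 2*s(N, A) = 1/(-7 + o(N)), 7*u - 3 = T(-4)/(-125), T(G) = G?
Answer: 379/875 ≈ 0.43314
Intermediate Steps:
o(E) = -2 + 1/(9*(1 - E)) (o(E) = -2 + (1/(1 - E))/9 = -2 + 1/(9*(1 - E)))
u = 379/875 (u = 3/7 + (-4/(-125))/7 = 3/7 + (-4*(-1/125))/7 = 3/7 + (⅐)*(4/125) = 3/7 + 4/875 = 379/875 ≈ 0.43314)
s(N, A) = 3/2 - 1/(2*(-7 + (17 - 18*N)/(9*(-1 + N))))
t(v) = 0
s(11, 8)*t(-8) + u = (3*(-83 + 84*11)/(2*(-80 + 81*11)))*0 + 379/875 = (3*(-83 + 924)/(2*(-80 + 891)))*0 + 379/875 = ((3/2)*841/811)*0 + 379/875 = ((3/2)*(1/811)*841)*0 + 379/875 = (2523/1622)*0 + 379/875 = 0 + 379/875 = 379/875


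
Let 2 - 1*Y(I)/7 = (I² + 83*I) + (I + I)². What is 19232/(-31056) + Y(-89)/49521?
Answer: -55249226/10680029 ≈ -5.1731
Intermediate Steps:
Y(I) = 14 - 581*I - 35*I² (Y(I) = 14 - 7*((I² + 83*I) + (I + I)²) = 14 - 7*((I² + 83*I) + (2*I)²) = 14 - 7*((I² + 83*I) + 4*I²) = 14 - 7*(5*I² + 83*I) = 14 + (-581*I - 35*I²) = 14 - 581*I - 35*I²)
19232/(-31056) + Y(-89)/49521 = 19232/(-31056) + (14 - 581*(-89) - 35*(-89)²)/49521 = 19232*(-1/31056) + (14 + 51709 - 35*7921)*(1/49521) = -1202/1941 + (14 + 51709 - 277235)*(1/49521) = -1202/1941 - 225512*1/49521 = -1202/1941 - 225512/49521 = -55249226/10680029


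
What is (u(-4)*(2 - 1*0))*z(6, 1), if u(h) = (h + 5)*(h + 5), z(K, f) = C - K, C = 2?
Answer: -8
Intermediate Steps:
z(K, f) = 2 - K
u(h) = (5 + h)² (u(h) = (5 + h)*(5 + h) = (5 + h)²)
(u(-4)*(2 - 1*0))*z(6, 1) = ((5 - 4)²*(2 - 1*0))*(2 - 1*6) = (1²*(2 + 0))*(2 - 6) = (1*2)*(-4) = 2*(-4) = -8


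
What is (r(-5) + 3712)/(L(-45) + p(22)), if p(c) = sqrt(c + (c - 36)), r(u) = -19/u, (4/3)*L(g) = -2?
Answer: 111474/115 + 148632*sqrt(2)/115 ≈ 2797.1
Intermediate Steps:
L(g) = -3/2 (L(g) = (3/4)*(-2) = -3/2)
p(c) = sqrt(-36 + 2*c) (p(c) = sqrt(c + (-36 + c)) = sqrt(-36 + 2*c))
(r(-5) + 3712)/(L(-45) + p(22)) = (-19/(-5) + 3712)/(-3/2 + sqrt(-36 + 2*22)) = (-19*(-1/5) + 3712)/(-3/2 + sqrt(-36 + 44)) = (19/5 + 3712)/(-3/2 + sqrt(8)) = 18579/(5*(-3/2 + 2*sqrt(2)))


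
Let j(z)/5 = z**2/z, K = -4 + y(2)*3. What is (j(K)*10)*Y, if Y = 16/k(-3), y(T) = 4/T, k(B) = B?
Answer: -1600/3 ≈ -533.33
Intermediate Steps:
K = 2 (K = -4 + (4/2)*3 = -4 + (4*(1/2))*3 = -4 + 2*3 = -4 + 6 = 2)
j(z) = 5*z (j(z) = 5*(z**2/z) = 5*z)
Y = -16/3 (Y = 16/(-3) = 16*(-1/3) = -16/3 ≈ -5.3333)
(j(K)*10)*Y = ((5*2)*10)*(-16/3) = (10*10)*(-16/3) = 100*(-16/3) = -1600/3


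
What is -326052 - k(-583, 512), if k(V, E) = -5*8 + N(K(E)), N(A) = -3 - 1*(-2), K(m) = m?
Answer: -326011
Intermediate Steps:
N(A) = -1 (N(A) = -3 + 2 = -1)
k(V, E) = -41 (k(V, E) = -5*8 - 1 = -40 - 1 = -41)
-326052 - k(-583, 512) = -326052 - 1*(-41) = -326052 + 41 = -326011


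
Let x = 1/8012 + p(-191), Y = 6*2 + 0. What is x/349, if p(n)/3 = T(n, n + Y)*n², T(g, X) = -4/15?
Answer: -1169143083/13980940 ≈ -83.624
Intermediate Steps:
Y = 12 (Y = 12 + 0 = 12)
T(g, X) = -4/15 (T(g, X) = -4*1/15 = -4/15)
p(n) = -4*n²/5 (p(n) = 3*(-4*n²/15) = -4*n²/5)
x = -1169143083/40060 (x = 1/8012 - ⅘*(-191)² = 1/8012 - ⅘*36481 = 1/8012 - 145924/5 = -1169143083/40060 ≈ -29185.)
x/349 = -1169143083/40060/349 = -1169143083/40060*1/349 = -1169143083/13980940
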